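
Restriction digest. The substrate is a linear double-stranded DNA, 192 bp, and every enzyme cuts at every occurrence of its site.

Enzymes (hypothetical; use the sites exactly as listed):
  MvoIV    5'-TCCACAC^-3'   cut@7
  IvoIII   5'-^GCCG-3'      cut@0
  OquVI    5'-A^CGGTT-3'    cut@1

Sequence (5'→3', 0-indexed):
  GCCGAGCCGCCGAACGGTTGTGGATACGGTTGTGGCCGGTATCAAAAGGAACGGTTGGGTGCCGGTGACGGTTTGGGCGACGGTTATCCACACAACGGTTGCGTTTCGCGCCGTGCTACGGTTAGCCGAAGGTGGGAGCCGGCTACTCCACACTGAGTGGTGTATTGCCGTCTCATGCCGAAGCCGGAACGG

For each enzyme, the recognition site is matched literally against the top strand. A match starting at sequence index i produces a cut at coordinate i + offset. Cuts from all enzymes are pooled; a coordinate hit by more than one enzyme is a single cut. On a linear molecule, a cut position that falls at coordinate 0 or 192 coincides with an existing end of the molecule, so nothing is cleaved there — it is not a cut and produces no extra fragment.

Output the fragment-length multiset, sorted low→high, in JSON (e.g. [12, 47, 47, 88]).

Site scan:
  MvoIV (TCCACAC, off=7): starts [86, 146] → cuts [93, 153]
  IvoIII (GCCG, off=0): starts [0, 5, 8, 34, 60, 109, 124, 137, 166, 176, 182] → cuts [5, 8, 34, 60, 109, 124, 137, 166, 176, 182] (position 0 is a terminus of the linear molecule — no cut)
  OquVI (ACGGTT, off=1): starts [13, 25, 50, 67, 79, 94, 117] → cuts [14, 26, 51, 68, 80, 95, 118]

All cut coordinates (distinct, sorted): [5, 8, 14, 26, 34, 51, 60, 68, 80, 93, 95, 109, 118, 124, 137, 153, 166, 176, 182]

Fragment lengths:
  [0,5): 5 bp
  [5,8): 3 bp
  [8,14): 6 bp
  [14,26): 12 bp
  [26,34): 8 bp
  [34,51): 17 bp
  [51,60): 9 bp
  [60,68): 8 bp
  [68,80): 12 bp
  [80,93): 13 bp
  [93,95): 2 bp
  [95,109): 14 bp
  [109,118): 9 bp
  [118,124): 6 bp
  [124,137): 13 bp
  [137,153): 16 bp
  [153,166): 13 bp
  [166,176): 10 bp
  [176,182): 6 bp
  [182,192): 10 bp

[2,3,5,6,6,6,8,8,9,9,10,10,12,12,13,13,13,14,16,17]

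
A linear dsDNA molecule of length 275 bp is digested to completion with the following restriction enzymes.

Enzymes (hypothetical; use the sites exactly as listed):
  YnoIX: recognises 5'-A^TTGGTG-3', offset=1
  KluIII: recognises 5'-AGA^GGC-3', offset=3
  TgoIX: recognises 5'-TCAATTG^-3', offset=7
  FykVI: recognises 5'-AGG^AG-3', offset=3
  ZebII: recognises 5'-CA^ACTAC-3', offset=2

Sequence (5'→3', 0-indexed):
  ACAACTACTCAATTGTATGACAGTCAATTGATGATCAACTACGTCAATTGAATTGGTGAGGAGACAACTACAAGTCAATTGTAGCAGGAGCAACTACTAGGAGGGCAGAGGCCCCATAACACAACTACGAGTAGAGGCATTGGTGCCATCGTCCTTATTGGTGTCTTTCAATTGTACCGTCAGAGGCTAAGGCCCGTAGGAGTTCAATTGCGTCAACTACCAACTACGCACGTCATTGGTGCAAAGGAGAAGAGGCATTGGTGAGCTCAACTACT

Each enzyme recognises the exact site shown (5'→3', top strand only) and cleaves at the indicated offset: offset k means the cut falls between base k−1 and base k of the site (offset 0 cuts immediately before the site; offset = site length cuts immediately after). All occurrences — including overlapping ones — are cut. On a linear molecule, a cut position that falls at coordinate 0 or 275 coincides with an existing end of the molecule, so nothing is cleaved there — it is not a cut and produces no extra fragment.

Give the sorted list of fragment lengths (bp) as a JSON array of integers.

Site scan:
  YnoIX (ATTGGTG, off=1): starts [51, 138, 156, 234, 256] → cuts [52, 139, 157, 235, 257]
  KluIII (AGAGGC, off=3): starts [106, 132, 181, 250] → cuts [109, 135, 184, 253]
  TgoIX (TCAATTG, off=7): starts [8, 23, 43, 74, 167, 203] → cuts [15, 30, 50, 81, 174, 210]
  FykVI (AGGAG, off=3): starts [58, 85, 98, 197, 244] → cuts [61, 88, 101, 200, 247]
  ZebII (CAACTAC, off=2): starts [1, 35, 64, 90, 121, 213, 220, 267] → cuts [3, 37, 66, 92, 123, 215, 222, 269]

All cut coordinates (distinct, sorted): [3, 15, 30, 37, 50, 52, 61, 66, 81, 88, 92, 101, 109, 123, 135, 139, 157, 174, 184, 200, 210, 215, 222, 235, 247, 253, 257, 269]

Fragments:
  [0,3): 3 bp
  [3,15): 12 bp
  [15,30): 15 bp
  [30,37): 7 bp
  [37,50): 13 bp
  [50,52): 2 bp
  [52,61): 9 bp
  [61,66): 5 bp
  [66,81): 15 bp
  [81,88): 7 bp
  [88,92): 4 bp
  [92,101): 9 bp
  [101,109): 8 bp
  [109,123): 14 bp
  [123,135): 12 bp
  [135,139): 4 bp
  [139,157): 18 bp
  [157,174): 17 bp
  [174,184): 10 bp
  [184,200): 16 bp
  [200,210): 10 bp
  [210,215): 5 bp
  [215,222): 7 bp
  [222,235): 13 bp
  [235,247): 12 bp
  [247,253): 6 bp
  [253,257): 4 bp
  [257,269): 12 bp
  [269,275): 6 bp

[2,3,4,4,4,5,5,6,6,7,7,7,8,9,9,10,10,12,12,12,12,13,13,14,15,15,16,17,18]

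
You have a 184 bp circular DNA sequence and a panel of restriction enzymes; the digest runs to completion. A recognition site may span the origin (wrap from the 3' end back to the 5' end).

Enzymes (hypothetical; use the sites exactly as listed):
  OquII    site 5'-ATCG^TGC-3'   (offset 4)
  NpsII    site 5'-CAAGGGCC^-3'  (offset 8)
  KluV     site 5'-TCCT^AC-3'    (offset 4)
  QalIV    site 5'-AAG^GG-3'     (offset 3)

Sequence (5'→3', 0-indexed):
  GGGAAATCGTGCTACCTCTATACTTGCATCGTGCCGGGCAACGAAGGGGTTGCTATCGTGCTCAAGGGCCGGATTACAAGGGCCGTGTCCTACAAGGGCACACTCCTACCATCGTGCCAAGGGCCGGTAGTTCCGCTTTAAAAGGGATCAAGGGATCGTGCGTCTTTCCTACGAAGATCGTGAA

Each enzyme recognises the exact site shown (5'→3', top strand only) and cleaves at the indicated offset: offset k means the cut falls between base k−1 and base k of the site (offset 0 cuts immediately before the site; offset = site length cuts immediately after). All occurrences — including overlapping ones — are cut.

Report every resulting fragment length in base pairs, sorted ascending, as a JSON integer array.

[4,4,4,5,6,7,7,7,8,8,8,10,11,12,12,15,15,19,22]

Per-enzyme occurrences:
  OquII ATCGTGC/4: at [5, 27, 54, 110, 154] ⇒ [9, 31, 58, 114, 158]
  NpsII CAAGGGCC/8: at [62, 76, 117] ⇒ [70, 84, 125]
  KluV TCCTAC/4: at [87, 103, 166] ⇒ [91, 107, 170]
  QalIV AAGGG/3: at [43, 63, 77, 93, 118, 141, 149, 182] ⇒ [1, 46, 66, 80, 96, 121, 144, 152]

Pooled cuts: [1, 9, 31, 46, 58, 66, 70, 80, 84, 91, 96, 107, 114, 121, 125, 144, 152, 158, 170]

Fragments:
  1→9: 8 bp
  9→31: 22 bp
  31→46: 15 bp
  46→58: 12 bp
  58→66: 8 bp
  66→70: 4 bp
  70→80: 10 bp
  80→84: 4 bp
  84→91: 7 bp
  91→96: 5 bp
  96→107: 11 bp
  107→114: 7 bp
  114→121: 7 bp
  121→125: 4 bp
  125→144: 19 bp
  144→152: 8 bp
  152→158: 6 bp
  158→170: 12 bp
  170→1 (wrap): 184-170+1 = 15 bp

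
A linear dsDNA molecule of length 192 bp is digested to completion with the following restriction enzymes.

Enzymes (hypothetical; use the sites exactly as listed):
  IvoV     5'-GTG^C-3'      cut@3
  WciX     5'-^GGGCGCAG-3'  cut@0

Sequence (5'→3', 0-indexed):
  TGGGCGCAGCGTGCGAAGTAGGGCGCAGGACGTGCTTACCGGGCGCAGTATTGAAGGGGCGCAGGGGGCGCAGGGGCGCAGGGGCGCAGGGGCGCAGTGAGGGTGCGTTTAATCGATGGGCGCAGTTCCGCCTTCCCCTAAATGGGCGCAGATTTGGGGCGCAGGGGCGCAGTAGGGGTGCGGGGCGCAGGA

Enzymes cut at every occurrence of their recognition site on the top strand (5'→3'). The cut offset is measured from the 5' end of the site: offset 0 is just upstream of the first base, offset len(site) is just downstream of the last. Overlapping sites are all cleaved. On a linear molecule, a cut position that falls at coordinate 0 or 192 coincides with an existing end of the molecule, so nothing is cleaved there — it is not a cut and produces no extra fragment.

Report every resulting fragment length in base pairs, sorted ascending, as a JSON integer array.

Site scan:
  IvoV GTGC/3: at [10, 31, 102, 177] ⇒ [13, 34, 105, 180]
  WciX GGGCGCAG/0: at [1, 20, 40, 56, 65, 73, 81, 89, 117, 143, 156, 164, 182] ⇒ [1, 20, 40, 56, 65, 73, 81, 89, 117, 143, 156, 164, 182]

All cut coordinates (distinct, sorted): [1, 13, 20, 34, 40, 56, 65, 73, 81, 89, 105, 117, 143, 156, 164, 180, 182]

Fragment lengths:
  [0,1): 1 bp
  [1,13): 12 bp
  [13,20): 7 bp
  [20,34): 14 bp
  [34,40): 6 bp
  [40,56): 16 bp
  [56,65): 9 bp
  [65,73): 8 bp
  [73,81): 8 bp
  [81,89): 8 bp
  [89,105): 16 bp
  [105,117): 12 bp
  [117,143): 26 bp
  [143,156): 13 bp
  [156,164): 8 bp
  [164,180): 16 bp
  [180,182): 2 bp
  [182,192): 10 bp

[1,2,6,7,8,8,8,8,9,10,12,12,13,14,16,16,16,26]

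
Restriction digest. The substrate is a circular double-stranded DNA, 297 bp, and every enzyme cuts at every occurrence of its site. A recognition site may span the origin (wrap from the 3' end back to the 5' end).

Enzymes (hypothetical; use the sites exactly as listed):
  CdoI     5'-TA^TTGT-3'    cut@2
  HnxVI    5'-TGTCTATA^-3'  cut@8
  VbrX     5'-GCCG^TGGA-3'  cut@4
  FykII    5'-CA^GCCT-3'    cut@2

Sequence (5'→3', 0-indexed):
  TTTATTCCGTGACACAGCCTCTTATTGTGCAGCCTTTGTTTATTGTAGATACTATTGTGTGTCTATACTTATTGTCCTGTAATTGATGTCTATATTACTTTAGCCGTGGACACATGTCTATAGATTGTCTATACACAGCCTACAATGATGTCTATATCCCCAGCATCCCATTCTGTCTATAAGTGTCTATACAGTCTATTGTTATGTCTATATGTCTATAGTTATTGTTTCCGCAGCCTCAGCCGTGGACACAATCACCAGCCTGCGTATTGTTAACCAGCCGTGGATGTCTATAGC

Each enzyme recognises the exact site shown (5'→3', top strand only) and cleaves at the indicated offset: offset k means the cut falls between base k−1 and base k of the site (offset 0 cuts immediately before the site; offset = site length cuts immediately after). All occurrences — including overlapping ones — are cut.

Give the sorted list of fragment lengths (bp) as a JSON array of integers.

Site scan:
  CdoI TATTGT/2: at [22, 40, 52, 69, 196, 222, 267] ⇒ [24, 42, 54, 71, 198, 224, 269]
  HnxVI TGTCTATA/8: at [59, 86, 114, 125, 148, 173, 183, 204, 212, 287] ⇒ [67, 94, 122, 133, 156, 181, 191, 212, 220, 295]
  VbrX GCCGTGGA/4: at [102, 241, 279] ⇒ [106, 245, 283]
  FykII CAGCCT/2: at [14, 29, 135, 233, 258] ⇒ [16, 31, 137, 235, 260]

All cut coordinates (distinct, sorted): [16, 24, 31, 42, 54, 67, 71, 94, 106, 122, 133, 137, 156, 181, 191, 198, 212, 220, 224, 235, 245, 260, 269, 283, 295]

Fragments:
  16→24: 8 bp
  24→31: 7 bp
  31→42: 11 bp
  42→54: 12 bp
  54→67: 13 bp
  67→71: 4 bp
  71→94: 23 bp
  94→106: 12 bp
  106→122: 16 bp
  122→133: 11 bp
  133→137: 4 bp
  137→156: 19 bp
  156→181: 25 bp
  181→191: 10 bp
  191→198: 7 bp
  198→212: 14 bp
  212→220: 8 bp
  220→224: 4 bp
  224→235: 11 bp
  235→245: 10 bp
  245→260: 15 bp
  260→269: 9 bp
  269→283: 14 bp
  283→295: 12 bp
  295→16 (wrap): 297-295+16 = 18 bp

[4,4,4,7,7,8,8,9,10,10,11,11,11,12,12,12,13,14,14,15,16,18,19,23,25]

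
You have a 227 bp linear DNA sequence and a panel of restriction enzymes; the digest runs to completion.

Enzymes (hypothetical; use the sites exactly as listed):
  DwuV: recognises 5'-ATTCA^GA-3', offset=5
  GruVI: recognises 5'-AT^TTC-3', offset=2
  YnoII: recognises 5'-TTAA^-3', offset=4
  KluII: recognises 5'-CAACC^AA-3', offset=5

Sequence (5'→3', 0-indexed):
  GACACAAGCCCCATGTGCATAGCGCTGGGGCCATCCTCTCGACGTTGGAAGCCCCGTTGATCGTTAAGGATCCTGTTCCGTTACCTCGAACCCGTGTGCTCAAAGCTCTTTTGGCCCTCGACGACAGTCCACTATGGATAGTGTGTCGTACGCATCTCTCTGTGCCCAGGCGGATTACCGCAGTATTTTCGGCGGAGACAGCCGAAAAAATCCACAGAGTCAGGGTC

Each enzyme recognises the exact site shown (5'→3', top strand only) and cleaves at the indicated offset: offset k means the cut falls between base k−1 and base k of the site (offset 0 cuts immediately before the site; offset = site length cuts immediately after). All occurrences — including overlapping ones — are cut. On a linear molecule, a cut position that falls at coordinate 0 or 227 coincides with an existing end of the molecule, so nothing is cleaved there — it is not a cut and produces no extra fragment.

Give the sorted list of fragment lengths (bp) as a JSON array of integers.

Per-enzyme occurrences:
  DwuV (ATTCAGA, off=5): no sites
  GruVI (ATTTC, off=2): no sites
  YnoII TTAA/4: at [63] ⇒ [67]
  KluII (CAACCAA, off=5): no sites

Pooled cuts: [67]

Fragments:
  [0,67): 67 bp
  [67,227): 160 bp

[67,160]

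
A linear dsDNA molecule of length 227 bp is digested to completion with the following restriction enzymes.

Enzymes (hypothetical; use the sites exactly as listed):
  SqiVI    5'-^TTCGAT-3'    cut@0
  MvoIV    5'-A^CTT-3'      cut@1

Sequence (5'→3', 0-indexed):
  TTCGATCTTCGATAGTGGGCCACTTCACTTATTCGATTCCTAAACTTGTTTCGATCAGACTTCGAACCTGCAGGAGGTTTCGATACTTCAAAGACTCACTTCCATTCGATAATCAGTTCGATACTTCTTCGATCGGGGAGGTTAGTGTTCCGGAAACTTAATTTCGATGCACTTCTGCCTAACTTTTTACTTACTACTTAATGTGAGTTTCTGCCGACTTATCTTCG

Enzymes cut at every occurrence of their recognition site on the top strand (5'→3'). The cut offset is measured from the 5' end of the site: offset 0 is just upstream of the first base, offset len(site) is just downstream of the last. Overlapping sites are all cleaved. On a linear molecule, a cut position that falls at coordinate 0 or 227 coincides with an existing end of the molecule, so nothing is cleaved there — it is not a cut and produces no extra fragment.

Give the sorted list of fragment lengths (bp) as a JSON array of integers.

[4,4,5,5,6,6,7,7,7,7,7,9,10,10,11,12,13,13,15,19,21,29]

Site scan:
  SqiVI TTCGAT/0: at [0, 7, 31, 49, 78, 104, 116, 127, 162] ⇒ [7, 31, 49, 78, 104, 116, 127, 162] (position 0 is a terminus of the linear molecule — no cut)
  MvoIV ACTT/1: at [21, 26, 43, 58, 84, 97, 122, 155, 170, 181, 188, 195, 216] ⇒ [22, 27, 44, 59, 85, 98, 123, 156, 171, 182, 189, 196, 217]

All cut coordinates (distinct, sorted): [7, 22, 27, 31, 44, 49, 59, 78, 85, 98, 104, 116, 123, 127, 156, 162, 171, 182, 189, 196, 217]

Fragments:
  [0,7): 7 bp
  [7,22): 15 bp
  [22,27): 5 bp
  [27,31): 4 bp
  [31,44): 13 bp
  [44,49): 5 bp
  [49,59): 10 bp
  [59,78): 19 bp
  [78,85): 7 bp
  [85,98): 13 bp
  [98,104): 6 bp
  [104,116): 12 bp
  [116,123): 7 bp
  [123,127): 4 bp
  [127,156): 29 bp
  [156,162): 6 bp
  [162,171): 9 bp
  [171,182): 11 bp
  [182,189): 7 bp
  [189,196): 7 bp
  [196,217): 21 bp
  [217,227): 10 bp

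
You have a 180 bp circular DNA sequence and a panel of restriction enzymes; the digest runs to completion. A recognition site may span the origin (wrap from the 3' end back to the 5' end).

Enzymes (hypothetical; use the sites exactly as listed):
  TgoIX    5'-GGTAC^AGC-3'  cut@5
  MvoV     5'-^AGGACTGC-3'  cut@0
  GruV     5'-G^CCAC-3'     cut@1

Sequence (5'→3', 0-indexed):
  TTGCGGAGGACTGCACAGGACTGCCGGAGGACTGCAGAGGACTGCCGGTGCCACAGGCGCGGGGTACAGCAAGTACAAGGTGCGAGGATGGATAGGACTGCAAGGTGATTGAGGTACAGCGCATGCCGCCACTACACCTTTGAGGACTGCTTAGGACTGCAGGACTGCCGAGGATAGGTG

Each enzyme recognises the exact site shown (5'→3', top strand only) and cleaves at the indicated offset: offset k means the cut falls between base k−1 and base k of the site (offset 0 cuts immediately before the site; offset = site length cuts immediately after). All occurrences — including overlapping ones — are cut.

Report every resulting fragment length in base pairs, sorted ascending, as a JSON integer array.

[8,10,10,10,11,11,13,14,17,24,26,26]

Scan for sites:
  TgoIX GGTACAGC/5: at [62, 112] ⇒ [67, 117]
  MvoV AGGACTGC/0: at [6, 16, 27, 37, 93, 142, 152, 160] ⇒ [6, 16, 27, 37, 93, 142, 152, 160]
  GruV GCCAC/1: at [49, 127] ⇒ [50, 128]

All cut coordinates (distinct, sorted): [6, 16, 27, 37, 50, 67, 93, 117, 128, 142, 152, 160]

Fragment lengths:
  6→16: 10 bp
  16→27: 11 bp
  27→37: 10 bp
  37→50: 13 bp
  50→67: 17 bp
  67→93: 26 bp
  93→117: 24 bp
  117→128: 11 bp
  128→142: 14 bp
  142→152: 10 bp
  152→160: 8 bp
  160→6 (wrap): 180-160+6 = 26 bp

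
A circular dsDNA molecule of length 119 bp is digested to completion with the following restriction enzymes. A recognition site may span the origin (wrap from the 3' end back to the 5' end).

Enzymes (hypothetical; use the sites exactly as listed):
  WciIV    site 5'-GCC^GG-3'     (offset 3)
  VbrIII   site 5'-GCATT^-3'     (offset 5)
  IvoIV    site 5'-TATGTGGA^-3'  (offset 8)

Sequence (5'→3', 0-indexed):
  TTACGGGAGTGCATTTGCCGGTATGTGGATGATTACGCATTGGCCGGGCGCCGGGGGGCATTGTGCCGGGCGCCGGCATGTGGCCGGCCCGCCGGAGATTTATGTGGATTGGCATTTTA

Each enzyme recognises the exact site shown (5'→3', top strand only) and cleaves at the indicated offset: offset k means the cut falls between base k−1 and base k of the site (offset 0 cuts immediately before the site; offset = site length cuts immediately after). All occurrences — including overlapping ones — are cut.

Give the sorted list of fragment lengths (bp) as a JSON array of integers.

Scan for sites:
  WciIV (GCCGG, off=3): starts [16, 42, 49, 64, 71, 82, 90] → cuts [19, 45, 52, 67, 74, 85, 93]
  VbrIII (GCATT, off=5): starts [10, 36, 57, 111] → cuts [15, 41, 62, 116]
  IvoIV (TATGTGGA, off=8): starts [21, 100] → cuts [29, 108]

Pooled cuts: [15, 19, 29, 41, 45, 52, 62, 67, 74, 85, 93, 108, 116]

Fragment lengths:
  15→19: 4 bp
  19→29: 10 bp
  29→41: 12 bp
  41→45: 4 bp
  45→52: 7 bp
  52→62: 10 bp
  62→67: 5 bp
  67→74: 7 bp
  74→85: 11 bp
  85→93: 8 bp
  93→108: 15 bp
  108→116: 8 bp
  116→15 (wrap): 119-116+15 = 18 bp

[4,4,5,7,7,8,8,10,10,11,12,15,18]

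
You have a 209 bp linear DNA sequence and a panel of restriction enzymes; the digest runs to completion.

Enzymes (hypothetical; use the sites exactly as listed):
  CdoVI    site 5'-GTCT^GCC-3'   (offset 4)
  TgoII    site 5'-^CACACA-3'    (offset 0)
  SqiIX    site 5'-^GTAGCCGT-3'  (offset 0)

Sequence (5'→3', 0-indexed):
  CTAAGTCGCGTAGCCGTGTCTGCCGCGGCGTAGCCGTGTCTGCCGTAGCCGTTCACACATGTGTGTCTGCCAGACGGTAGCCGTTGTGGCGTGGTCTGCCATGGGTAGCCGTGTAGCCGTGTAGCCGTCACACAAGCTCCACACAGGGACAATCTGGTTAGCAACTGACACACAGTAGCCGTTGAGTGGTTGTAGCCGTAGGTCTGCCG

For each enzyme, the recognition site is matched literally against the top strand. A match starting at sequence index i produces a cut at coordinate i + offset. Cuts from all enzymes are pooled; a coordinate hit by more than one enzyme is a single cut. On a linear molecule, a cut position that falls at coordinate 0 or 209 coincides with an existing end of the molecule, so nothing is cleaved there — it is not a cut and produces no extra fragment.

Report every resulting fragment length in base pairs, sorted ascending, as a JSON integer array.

[3,4,6,7,8,8,8,8,8,9,9,11,12,12,14,15,17,21,29]

Scan for sites:
  CdoVI (GTCTGCC, off=4): starts [17, 37, 64, 93, 201] → cuts [21, 41, 68, 97, 205]
  TgoII (CACACA, off=0): starts [53, 128, 139, 168] → cuts [53, 128, 139, 168]
  SqiIX (GTAGCCGT, off=0): starts [9, 29, 44, 76, 104, 112, 120, 174, 191] → cuts [9, 29, 44, 76, 104, 112, 120, 174, 191]

Pooled cuts: [9, 21, 29, 41, 44, 53, 68, 76, 97, 104, 112, 120, 128, 139, 168, 174, 191, 205]

Fragments:
  [0,9): 9 bp
  [9,21): 12 bp
  [21,29): 8 bp
  [29,41): 12 bp
  [41,44): 3 bp
  [44,53): 9 bp
  [53,68): 15 bp
  [68,76): 8 bp
  [76,97): 21 bp
  [97,104): 7 bp
  [104,112): 8 bp
  [112,120): 8 bp
  [120,128): 8 bp
  [128,139): 11 bp
  [139,168): 29 bp
  [168,174): 6 bp
  [174,191): 17 bp
  [191,205): 14 bp
  [205,209): 4 bp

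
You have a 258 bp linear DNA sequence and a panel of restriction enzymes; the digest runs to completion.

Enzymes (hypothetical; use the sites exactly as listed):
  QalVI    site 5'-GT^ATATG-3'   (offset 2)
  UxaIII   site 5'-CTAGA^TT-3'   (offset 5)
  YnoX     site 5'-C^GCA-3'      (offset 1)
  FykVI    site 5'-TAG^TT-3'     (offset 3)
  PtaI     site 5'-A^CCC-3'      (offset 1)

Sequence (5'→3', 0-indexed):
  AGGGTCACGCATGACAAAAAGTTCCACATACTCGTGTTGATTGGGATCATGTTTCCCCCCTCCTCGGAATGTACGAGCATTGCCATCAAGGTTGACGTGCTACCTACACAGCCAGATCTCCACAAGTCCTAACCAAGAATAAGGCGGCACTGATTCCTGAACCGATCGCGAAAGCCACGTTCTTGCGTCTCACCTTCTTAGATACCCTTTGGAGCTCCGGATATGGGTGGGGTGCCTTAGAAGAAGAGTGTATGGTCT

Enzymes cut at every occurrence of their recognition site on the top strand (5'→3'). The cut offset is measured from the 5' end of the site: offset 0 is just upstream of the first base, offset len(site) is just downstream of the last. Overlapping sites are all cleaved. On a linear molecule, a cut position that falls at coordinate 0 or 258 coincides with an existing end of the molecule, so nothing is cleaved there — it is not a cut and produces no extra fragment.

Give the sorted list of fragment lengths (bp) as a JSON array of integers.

[8,54,196]

Scan for sites:
  QalVI (GTATATG, off=2): no sites
  UxaIII (CTAGATT, off=5): no sites
  YnoX CGCA/1: at [7] ⇒ [8]
  FykVI (TAGTT, off=3): no sites
  PtaI ACCC/1: at [203] ⇒ [204]

All cut coordinates (distinct, sorted): [8, 204]

Fragments:
  [0,8): 8 bp
  [8,204): 196 bp
  [204,258): 54 bp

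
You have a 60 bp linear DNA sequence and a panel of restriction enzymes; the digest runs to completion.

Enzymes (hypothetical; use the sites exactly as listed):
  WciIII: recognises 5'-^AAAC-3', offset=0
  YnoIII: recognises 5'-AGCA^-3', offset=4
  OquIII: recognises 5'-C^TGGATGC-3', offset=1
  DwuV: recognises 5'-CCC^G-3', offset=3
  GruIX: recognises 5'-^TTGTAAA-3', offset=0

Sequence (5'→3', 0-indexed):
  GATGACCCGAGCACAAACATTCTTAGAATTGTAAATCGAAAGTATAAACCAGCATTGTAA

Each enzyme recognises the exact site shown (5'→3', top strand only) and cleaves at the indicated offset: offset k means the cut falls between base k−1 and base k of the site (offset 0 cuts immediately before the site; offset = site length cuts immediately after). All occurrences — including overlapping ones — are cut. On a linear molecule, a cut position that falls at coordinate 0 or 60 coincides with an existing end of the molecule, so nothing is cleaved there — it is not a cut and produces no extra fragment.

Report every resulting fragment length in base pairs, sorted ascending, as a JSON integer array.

[1,5,6,8,9,14,17]

Per-enzyme occurrences:
  WciIII (AAAC, off=0): starts [14, 45] → cuts [14, 45]
  YnoIII (AGCA, off=4): starts [9, 50] → cuts [13, 54]
  OquIII (CTGGATGC, off=1): no sites
  DwuV (CCCG, off=3): starts [5] → cuts [8]
  GruIX (TTGTAAA, off=0): starts [28] → cuts [28]

All cut coordinates (distinct, sorted): [8, 13, 14, 28, 45, 54]

Fragment lengths:
  [0,8): 8 bp
  [8,13): 5 bp
  [13,14): 1 bp
  [14,28): 14 bp
  [28,45): 17 bp
  [45,54): 9 bp
  [54,60): 6 bp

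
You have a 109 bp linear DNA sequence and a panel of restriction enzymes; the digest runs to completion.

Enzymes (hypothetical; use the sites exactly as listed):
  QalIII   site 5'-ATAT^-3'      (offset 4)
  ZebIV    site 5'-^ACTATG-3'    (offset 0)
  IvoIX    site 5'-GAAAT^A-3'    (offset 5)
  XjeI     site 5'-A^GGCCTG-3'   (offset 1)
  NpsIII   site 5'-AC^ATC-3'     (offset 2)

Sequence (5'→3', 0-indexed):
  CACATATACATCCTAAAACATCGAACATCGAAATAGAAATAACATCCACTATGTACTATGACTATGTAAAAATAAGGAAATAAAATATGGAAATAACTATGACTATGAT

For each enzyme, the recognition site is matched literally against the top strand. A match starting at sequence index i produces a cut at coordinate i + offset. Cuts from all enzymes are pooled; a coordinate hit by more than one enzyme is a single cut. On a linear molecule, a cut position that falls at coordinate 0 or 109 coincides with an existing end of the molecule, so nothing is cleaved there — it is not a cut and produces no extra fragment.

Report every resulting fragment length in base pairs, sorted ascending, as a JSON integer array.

[1,2,3,4,6,6,6,6,7,7,7,7,8,8,10,21]

Per-enzyme occurrences:
  QalIII ATAT/4: at [3, 84] ⇒ [7, 88]
  ZebIV ACTATG/0: at [47, 54, 60, 95, 101] ⇒ [47, 54, 60, 95, 101]
  IvoIX GAAATA/5: at [29, 35, 76, 89] ⇒ [34, 40, 81, 94]
  XjeI (AGGCCTG, off=1): no sites
  NpsIII ACATC/2: at [7, 17, 24, 41] ⇒ [9, 19, 26, 43]

Pooled cuts: [7, 9, 19, 26, 34, 40, 43, 47, 54, 60, 81, 88, 94, 95, 101]

Fragment lengths:
  [0,7): 7 bp
  [7,9): 2 bp
  [9,19): 10 bp
  [19,26): 7 bp
  [26,34): 8 bp
  [34,40): 6 bp
  [40,43): 3 bp
  [43,47): 4 bp
  [47,54): 7 bp
  [54,60): 6 bp
  [60,81): 21 bp
  [81,88): 7 bp
  [88,94): 6 bp
  [94,95): 1 bp
  [95,101): 6 bp
  [101,109): 8 bp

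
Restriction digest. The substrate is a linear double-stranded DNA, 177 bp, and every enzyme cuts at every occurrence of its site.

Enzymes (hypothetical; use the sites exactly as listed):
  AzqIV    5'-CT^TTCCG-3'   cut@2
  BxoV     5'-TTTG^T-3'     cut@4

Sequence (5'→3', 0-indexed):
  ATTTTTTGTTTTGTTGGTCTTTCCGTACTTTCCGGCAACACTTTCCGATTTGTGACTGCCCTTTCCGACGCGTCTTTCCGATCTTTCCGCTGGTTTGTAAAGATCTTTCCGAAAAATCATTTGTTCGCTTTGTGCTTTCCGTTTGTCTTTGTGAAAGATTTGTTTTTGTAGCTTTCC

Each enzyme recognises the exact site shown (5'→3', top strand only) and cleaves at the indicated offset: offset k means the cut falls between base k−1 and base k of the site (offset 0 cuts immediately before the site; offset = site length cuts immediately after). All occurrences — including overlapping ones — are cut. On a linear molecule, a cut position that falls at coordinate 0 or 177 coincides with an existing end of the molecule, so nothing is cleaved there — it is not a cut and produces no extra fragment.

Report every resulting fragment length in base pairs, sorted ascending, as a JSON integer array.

Per-enzyme occurrences:
  AzqIV (CTTTCCG, off=2): starts [18, 27, 40, 60, 73, 82, 104, 134] → cuts [20, 29, 42, 62, 75, 84, 106, 136]
  BxoV (TTTGT, off=4): starts [4, 9, 48, 93, 119, 128, 141, 147, 158, 164] → cuts [8, 13, 52, 97, 123, 132, 145, 151, 162, 168]

Pooled cuts: [8, 13, 20, 29, 42, 52, 62, 75, 84, 97, 106, 123, 132, 136, 145, 151, 162, 168]

Fragment lengths:
  [0,8): 8 bp
  [8,13): 5 bp
  [13,20): 7 bp
  [20,29): 9 bp
  [29,42): 13 bp
  [42,52): 10 bp
  [52,62): 10 bp
  [62,75): 13 bp
  [75,84): 9 bp
  [84,97): 13 bp
  [97,106): 9 bp
  [106,123): 17 bp
  [123,132): 9 bp
  [132,136): 4 bp
  [136,145): 9 bp
  [145,151): 6 bp
  [151,162): 11 bp
  [162,168): 6 bp
  [168,177): 9 bp

[4,5,6,6,7,8,9,9,9,9,9,9,10,10,11,13,13,13,17]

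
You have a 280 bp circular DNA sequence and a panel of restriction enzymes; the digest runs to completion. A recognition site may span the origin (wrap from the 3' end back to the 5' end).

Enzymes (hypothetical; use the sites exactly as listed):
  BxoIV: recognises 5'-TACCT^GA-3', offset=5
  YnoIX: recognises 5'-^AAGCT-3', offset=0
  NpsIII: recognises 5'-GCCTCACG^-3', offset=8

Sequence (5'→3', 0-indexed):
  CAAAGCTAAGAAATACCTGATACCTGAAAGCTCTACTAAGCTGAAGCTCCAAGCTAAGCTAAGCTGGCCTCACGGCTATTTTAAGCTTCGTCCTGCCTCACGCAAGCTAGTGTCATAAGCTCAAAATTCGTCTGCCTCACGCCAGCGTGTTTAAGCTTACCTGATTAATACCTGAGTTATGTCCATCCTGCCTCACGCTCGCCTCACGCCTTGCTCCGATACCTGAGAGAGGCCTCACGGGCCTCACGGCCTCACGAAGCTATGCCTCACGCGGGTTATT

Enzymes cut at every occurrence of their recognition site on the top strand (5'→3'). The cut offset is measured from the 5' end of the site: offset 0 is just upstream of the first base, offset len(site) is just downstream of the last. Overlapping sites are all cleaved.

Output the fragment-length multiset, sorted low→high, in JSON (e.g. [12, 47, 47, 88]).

[1,2,5,5,6,7,7,8,8,9,10,10,11,11,11,11,13,14,15,15,16,16,20,24,25]

Scan for sites:
  BxoIV (TACCTGA, off=5): starts [13, 20, 157, 168, 219] → cuts [18, 25, 162, 173, 224]
  YnoIX (AAGCT, off=0): starts [2, 27, 37, 43, 50, 55, 60, 82, 103, 116, 152, 256] → cuts [2, 27, 37, 43, 50, 55, 60, 82, 103, 116, 152, 256]
  NpsIII (GCCTCACG, off=8): starts [66, 94, 133, 189, 200, 231, 240, 248, 263] → cuts [74, 102, 141, 197, 208, 239, 248, 256, 271]

Pooled cuts: [2, 18, 25, 27, 37, 43, 50, 55, 60, 74, 82, 102, 103, 116, 141, 152, 162, 173, 197, 208, 224, 239, 248, 256, 271]

Fragment lengths:
  2→18: 16 bp
  18→25: 7 bp
  25→27: 2 bp
  27→37: 10 bp
  37→43: 6 bp
  43→50: 7 bp
  50→55: 5 bp
  55→60: 5 bp
  60→74: 14 bp
  74→82: 8 bp
  82→102: 20 bp
  102→103: 1 bp
  103→116: 13 bp
  116→141: 25 bp
  141→152: 11 bp
  152→162: 10 bp
  162→173: 11 bp
  173→197: 24 bp
  197→208: 11 bp
  208→224: 16 bp
  224→239: 15 bp
  239→248: 9 bp
  248→256: 8 bp
  256→271: 15 bp
  271→2 (wrap): 280-271+2 = 11 bp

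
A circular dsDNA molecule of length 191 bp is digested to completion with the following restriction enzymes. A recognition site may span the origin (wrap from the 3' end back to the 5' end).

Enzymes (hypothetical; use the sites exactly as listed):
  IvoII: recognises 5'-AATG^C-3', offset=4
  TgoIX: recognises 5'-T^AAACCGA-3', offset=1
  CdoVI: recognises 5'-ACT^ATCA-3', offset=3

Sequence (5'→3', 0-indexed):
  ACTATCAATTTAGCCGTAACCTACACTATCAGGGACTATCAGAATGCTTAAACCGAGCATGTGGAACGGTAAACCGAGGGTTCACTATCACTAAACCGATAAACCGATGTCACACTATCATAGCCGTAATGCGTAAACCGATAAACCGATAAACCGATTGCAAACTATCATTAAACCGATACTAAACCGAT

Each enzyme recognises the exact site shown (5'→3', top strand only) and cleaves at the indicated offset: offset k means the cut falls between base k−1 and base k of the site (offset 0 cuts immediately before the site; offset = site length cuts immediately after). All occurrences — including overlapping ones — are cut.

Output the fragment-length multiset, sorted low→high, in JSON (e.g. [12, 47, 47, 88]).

Per-enzyme occurrences:
  IvoII (AATGC, off=4): starts [42, 127] → cuts [46, 131]
  TgoIX (TAAACCGA, off=1): starts [48, 69, 91, 99, 133, 141, 149, 171, 182] → cuts [49, 70, 92, 100, 134, 142, 150, 172, 183]
  CdoVI (ACTATCA, off=3): starts [0, 24, 34, 83, 113, 163] → cuts [3, 27, 37, 86, 116, 166]

All cut coordinates (distinct, sorted): [3, 27, 37, 46, 49, 70, 86, 92, 100, 116, 131, 134, 142, 150, 166, 172, 183]

Fragments:
  3→27: 24 bp
  27→37: 10 bp
  37→46: 9 bp
  46→49: 3 bp
  49→70: 21 bp
  70→86: 16 bp
  86→92: 6 bp
  92→100: 8 bp
  100→116: 16 bp
  116→131: 15 bp
  131→134: 3 bp
  134→142: 8 bp
  142→150: 8 bp
  150→166: 16 bp
  166→172: 6 bp
  172→183: 11 bp
  183→3 (wrap): 191-183+3 = 11 bp

[3,3,6,6,8,8,8,9,10,11,11,15,16,16,16,21,24]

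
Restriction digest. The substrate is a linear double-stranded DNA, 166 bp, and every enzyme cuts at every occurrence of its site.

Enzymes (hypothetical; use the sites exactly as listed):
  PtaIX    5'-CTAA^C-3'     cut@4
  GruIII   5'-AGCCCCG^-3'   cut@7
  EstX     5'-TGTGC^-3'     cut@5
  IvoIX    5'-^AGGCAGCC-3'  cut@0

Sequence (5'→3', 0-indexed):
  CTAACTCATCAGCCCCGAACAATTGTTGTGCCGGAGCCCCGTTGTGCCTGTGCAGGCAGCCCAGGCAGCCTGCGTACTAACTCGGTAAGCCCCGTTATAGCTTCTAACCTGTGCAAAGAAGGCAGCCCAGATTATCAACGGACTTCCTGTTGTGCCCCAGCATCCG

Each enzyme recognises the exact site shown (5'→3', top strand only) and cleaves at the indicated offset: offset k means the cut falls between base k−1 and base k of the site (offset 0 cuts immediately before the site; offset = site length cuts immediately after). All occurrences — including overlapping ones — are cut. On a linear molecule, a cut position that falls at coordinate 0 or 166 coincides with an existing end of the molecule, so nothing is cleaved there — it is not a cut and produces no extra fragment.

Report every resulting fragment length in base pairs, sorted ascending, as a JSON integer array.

Scan for sites:
  PtaIX CTAAC/4: at [0, 76, 103] ⇒ [4, 80, 107]
  GruIII AGCCCCG/7: at [10, 34, 87] ⇒ [17, 41, 94]
  EstX TGTGC/5: at [26, 42, 48, 109, 150] ⇒ [31, 47, 53, 114, 155]
  IvoIX AGGCAGCC/0: at [53, 62, 119] ⇒ [53, 62, 119]

All cut coordinates (distinct, sorted): [4, 17, 31, 41, 47, 53, 62, 80, 94, 107, 114, 119, 155]

Fragment lengths:
  [0,4): 4 bp
  [4,17): 13 bp
  [17,31): 14 bp
  [31,41): 10 bp
  [41,47): 6 bp
  [47,53): 6 bp
  [53,62): 9 bp
  [62,80): 18 bp
  [80,94): 14 bp
  [94,107): 13 bp
  [107,114): 7 bp
  [114,119): 5 bp
  [119,155): 36 bp
  [155,166): 11 bp

[4,5,6,6,7,9,10,11,13,13,14,14,18,36]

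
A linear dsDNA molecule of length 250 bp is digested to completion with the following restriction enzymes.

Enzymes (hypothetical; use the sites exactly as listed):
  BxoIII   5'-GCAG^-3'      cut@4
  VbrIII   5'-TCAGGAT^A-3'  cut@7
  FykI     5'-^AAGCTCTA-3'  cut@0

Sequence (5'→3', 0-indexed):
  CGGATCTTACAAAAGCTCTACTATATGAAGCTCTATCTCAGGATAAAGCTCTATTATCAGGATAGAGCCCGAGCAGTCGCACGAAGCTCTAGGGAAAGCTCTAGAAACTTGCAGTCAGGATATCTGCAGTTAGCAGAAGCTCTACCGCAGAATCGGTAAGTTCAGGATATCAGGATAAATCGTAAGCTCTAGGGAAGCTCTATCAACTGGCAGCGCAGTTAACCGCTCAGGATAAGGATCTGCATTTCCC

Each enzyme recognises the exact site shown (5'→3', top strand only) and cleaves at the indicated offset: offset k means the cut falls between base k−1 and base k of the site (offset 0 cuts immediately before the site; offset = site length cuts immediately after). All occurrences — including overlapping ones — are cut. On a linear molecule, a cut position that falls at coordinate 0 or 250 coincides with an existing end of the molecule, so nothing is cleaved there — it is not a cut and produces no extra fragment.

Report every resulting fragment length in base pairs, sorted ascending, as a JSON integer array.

[1,5,7,7,7,7,8,8,11,12,12,13,14,15,15,17,17,18,18,19,19]

Per-enzyme occurrences:
  BxoIII (GCAG, off=4): starts [72, 110, 125, 132, 146, 209, 214] → cuts [76, 114, 129, 136, 150, 213, 218]
  VbrIII (TCAGGATA, off=7): starts [37, 56, 114, 161, 169, 226] → cuts [44, 63, 121, 168, 176, 233]
  FykI (AAGCTCTA, off=0): starts [12, 27, 45, 83, 95, 136, 183, 194] → cuts [12, 27, 45, 83, 95, 136, 183, 194]

Pooled cuts: [12, 27, 44, 45, 63, 76, 83, 95, 114, 121, 129, 136, 150, 168, 176, 183, 194, 213, 218, 233]

Fragment lengths:
  [0,12): 12 bp
  [12,27): 15 bp
  [27,44): 17 bp
  [44,45): 1 bp
  [45,63): 18 bp
  [63,76): 13 bp
  [76,83): 7 bp
  [83,95): 12 bp
  [95,114): 19 bp
  [114,121): 7 bp
  [121,129): 8 bp
  [129,136): 7 bp
  [136,150): 14 bp
  [150,168): 18 bp
  [168,176): 8 bp
  [176,183): 7 bp
  [183,194): 11 bp
  [194,213): 19 bp
  [213,218): 5 bp
  [218,233): 15 bp
  [233,250): 17 bp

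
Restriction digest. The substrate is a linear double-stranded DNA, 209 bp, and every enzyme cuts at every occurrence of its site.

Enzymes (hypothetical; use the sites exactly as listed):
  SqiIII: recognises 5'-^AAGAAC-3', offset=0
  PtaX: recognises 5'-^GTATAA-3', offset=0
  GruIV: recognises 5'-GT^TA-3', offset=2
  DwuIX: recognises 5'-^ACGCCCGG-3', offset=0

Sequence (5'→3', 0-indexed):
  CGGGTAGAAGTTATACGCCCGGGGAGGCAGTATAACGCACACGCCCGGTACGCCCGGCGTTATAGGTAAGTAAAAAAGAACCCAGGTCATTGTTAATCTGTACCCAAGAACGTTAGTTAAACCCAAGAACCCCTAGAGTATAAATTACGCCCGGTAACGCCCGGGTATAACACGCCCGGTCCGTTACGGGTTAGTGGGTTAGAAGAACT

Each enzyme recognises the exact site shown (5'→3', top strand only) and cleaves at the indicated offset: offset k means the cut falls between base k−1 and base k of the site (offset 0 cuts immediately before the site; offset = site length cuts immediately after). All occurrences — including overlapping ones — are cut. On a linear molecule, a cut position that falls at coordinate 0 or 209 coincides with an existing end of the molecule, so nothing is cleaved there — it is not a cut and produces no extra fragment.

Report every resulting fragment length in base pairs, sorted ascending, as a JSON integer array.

[3,3,4,7,7,7,7,8,8,8,9,9,10,11,11,11,12,13,13,15,15,18]

Scan for sites:
  SqiIII (AAGAAC, off=0): starts [75, 105, 124, 202] → cuts [75, 105, 124, 202]
  PtaX (GTATAA, off=0): starts [29, 137, 164] → cuts [29, 137, 164]
  GruIV (GTTA, off=2): starts [9, 58, 91, 111, 115, 182, 189, 197] → cuts [11, 60, 93, 113, 117, 184, 191, 199]
  DwuIX (ACGCCCGG, off=0): starts [14, 40, 49, 146, 156, 171] → cuts [14, 40, 49, 146, 156, 171]

Pooled cuts: [11, 14, 29, 40, 49, 60, 75, 93, 105, 113, 117, 124, 137, 146, 156, 164, 171, 184, 191, 199, 202]

Fragment lengths:
  [0,11): 11 bp
  [11,14): 3 bp
  [14,29): 15 bp
  [29,40): 11 bp
  [40,49): 9 bp
  [49,60): 11 bp
  [60,75): 15 bp
  [75,93): 18 bp
  [93,105): 12 bp
  [105,113): 8 bp
  [113,117): 4 bp
  [117,124): 7 bp
  [124,137): 13 bp
  [137,146): 9 bp
  [146,156): 10 bp
  [156,164): 8 bp
  [164,171): 7 bp
  [171,184): 13 bp
  [184,191): 7 bp
  [191,199): 8 bp
  [199,202): 3 bp
  [202,209): 7 bp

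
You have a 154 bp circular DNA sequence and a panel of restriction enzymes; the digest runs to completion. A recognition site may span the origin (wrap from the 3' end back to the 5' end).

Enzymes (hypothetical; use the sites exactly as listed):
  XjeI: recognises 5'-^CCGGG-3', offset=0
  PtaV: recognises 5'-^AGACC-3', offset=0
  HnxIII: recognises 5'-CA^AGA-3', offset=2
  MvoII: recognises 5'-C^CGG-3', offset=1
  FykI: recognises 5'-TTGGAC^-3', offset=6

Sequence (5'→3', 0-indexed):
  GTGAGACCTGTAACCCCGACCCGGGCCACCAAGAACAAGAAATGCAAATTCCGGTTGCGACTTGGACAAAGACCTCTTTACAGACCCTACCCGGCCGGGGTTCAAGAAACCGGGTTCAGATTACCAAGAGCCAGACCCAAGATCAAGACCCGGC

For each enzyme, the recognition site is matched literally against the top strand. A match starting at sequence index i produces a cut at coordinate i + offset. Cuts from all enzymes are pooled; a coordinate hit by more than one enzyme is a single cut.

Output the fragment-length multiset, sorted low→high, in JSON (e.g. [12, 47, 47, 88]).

Per-enzyme occurrences:
  XjeI (CCGGG, off=0): starts [20, 94, 109] → cuts [20, 94, 109]
  PtaV (AGACC, off=0): starts [3, 69, 81, 132, 145] → cuts [3, 69, 81, 132, 145]
  HnxIII (CAAGA, off=2): starts [29, 35, 102, 124, 137, 143] → cuts [31, 37, 104, 126, 139, 145]
  MvoII (CCGG, off=1): starts [20, 50, 90, 94, 109, 149] → cuts [21, 51, 91, 95, 110, 150]
  FykI (TTGGAC, off=6): starts [61] → cuts [67]

All cut coordinates (distinct, sorted): [3, 20, 21, 31, 37, 51, 67, 69, 81, 91, 94, 95, 104, 109, 110, 126, 132, 139, 145, 150]

Fragment lengths:
  3→20: 17 bp
  20→21: 1 bp
  21→31: 10 bp
  31→37: 6 bp
  37→51: 14 bp
  51→67: 16 bp
  67→69: 2 bp
  69→81: 12 bp
  81→91: 10 bp
  91→94: 3 bp
  94→95: 1 bp
  95→104: 9 bp
  104→109: 5 bp
  109→110: 1 bp
  110→126: 16 bp
  126→132: 6 bp
  132→139: 7 bp
  139→145: 6 bp
  145→150: 5 bp
  150→3 (wrap): 154-150+3 = 7 bp

[1,1,1,2,3,5,5,6,6,6,7,7,9,10,10,12,14,16,16,17]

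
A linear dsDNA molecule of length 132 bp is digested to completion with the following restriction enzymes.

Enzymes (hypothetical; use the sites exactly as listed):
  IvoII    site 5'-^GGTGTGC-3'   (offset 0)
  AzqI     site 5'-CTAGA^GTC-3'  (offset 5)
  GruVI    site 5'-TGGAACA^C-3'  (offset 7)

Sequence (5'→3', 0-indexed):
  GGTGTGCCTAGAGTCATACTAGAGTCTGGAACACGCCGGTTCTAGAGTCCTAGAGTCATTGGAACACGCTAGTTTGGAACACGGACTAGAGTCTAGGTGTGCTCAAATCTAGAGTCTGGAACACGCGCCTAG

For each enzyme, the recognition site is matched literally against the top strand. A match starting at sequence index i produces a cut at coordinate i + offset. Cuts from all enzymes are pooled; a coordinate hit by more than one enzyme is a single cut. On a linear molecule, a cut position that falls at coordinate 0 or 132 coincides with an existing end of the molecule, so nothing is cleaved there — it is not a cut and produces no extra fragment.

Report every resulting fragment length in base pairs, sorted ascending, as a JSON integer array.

[5,8,9,9,10,10,11,12,12,13,15,18]

Scan for sites:
  IvoII (GGTGTGC, off=0): starts [0, 95] → cuts [95] (position 0 is a terminus of the linear molecule — no cut)
  AzqI (CTAGAGTC, off=5): starts [7, 18, 41, 49, 85, 108] → cuts [12, 23, 46, 54, 90, 113]
  GruVI (TGGAACAC, off=7): starts [26, 59, 74, 116] → cuts [33, 66, 81, 123]

All cut coordinates (distinct, sorted): [12, 23, 33, 46, 54, 66, 81, 90, 95, 113, 123]

Fragment lengths:
  [0,12): 12 bp
  [12,23): 11 bp
  [23,33): 10 bp
  [33,46): 13 bp
  [46,54): 8 bp
  [54,66): 12 bp
  [66,81): 15 bp
  [81,90): 9 bp
  [90,95): 5 bp
  [95,113): 18 bp
  [113,123): 10 bp
  [123,132): 9 bp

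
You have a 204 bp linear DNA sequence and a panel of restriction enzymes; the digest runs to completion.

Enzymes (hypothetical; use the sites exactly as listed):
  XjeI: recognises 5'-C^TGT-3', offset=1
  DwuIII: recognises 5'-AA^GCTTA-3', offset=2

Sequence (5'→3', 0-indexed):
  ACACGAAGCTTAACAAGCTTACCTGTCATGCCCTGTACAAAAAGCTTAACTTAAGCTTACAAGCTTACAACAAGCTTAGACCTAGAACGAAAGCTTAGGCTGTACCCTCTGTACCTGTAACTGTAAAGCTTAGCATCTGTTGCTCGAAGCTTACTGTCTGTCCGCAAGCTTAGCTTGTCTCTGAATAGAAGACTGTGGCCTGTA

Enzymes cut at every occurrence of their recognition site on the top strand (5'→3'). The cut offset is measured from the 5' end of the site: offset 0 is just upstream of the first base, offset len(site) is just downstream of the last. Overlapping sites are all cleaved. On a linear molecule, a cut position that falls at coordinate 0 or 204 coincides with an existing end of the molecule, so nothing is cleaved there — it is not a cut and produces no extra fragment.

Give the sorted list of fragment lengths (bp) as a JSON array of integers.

[4,4,6,6,6,6,7,7,7,8,8,9,9,9,10,10,10,11,11,11,19,26]

Scan for sites:
  XjeI (CTGT, off=1): starts [22, 32, 99, 108, 114, 120, 136, 153, 157, 192, 199] → cuts [23, 33, 100, 109, 115, 121, 137, 154, 158, 193, 200]
  DwuIII (AAGCTTA, off=2): starts [5, 14, 41, 52, 60, 71, 90, 125, 146, 165] → cuts [7, 16, 43, 54, 62, 73, 92, 127, 148, 167]

All cut coordinates (distinct, sorted): [7, 16, 23, 33, 43, 54, 62, 73, 92, 100, 109, 115, 121, 127, 137, 148, 154, 158, 167, 193, 200]

Fragments:
  [0,7): 7 bp
  [7,16): 9 bp
  [16,23): 7 bp
  [23,33): 10 bp
  [33,43): 10 bp
  [43,54): 11 bp
  [54,62): 8 bp
  [62,73): 11 bp
  [73,92): 19 bp
  [92,100): 8 bp
  [100,109): 9 bp
  [109,115): 6 bp
  [115,121): 6 bp
  [121,127): 6 bp
  [127,137): 10 bp
  [137,148): 11 bp
  [148,154): 6 bp
  [154,158): 4 bp
  [158,167): 9 bp
  [167,193): 26 bp
  [193,200): 7 bp
  [200,204): 4 bp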